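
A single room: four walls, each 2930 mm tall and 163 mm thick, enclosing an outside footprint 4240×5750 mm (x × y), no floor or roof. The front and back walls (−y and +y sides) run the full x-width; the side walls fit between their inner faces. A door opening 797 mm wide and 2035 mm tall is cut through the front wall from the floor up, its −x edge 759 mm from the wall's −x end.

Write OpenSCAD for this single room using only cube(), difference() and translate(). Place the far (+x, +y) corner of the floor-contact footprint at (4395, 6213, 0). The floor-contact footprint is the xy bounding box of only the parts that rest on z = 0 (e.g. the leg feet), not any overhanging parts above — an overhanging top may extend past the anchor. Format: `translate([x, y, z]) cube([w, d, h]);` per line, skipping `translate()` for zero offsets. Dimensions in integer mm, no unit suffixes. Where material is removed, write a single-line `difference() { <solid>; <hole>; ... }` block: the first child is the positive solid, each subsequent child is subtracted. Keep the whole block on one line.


difference() { translate([155, 463, 0]) cube([4240, 163, 2930]); translate([914, 463, 0]) cube([797, 163, 2035]); }
translate([155, 6050, 0]) cube([4240, 163, 2930]);
translate([155, 626, 0]) cube([163, 5424, 2930]);
translate([4232, 626, 0]) cube([163, 5424, 2930]);


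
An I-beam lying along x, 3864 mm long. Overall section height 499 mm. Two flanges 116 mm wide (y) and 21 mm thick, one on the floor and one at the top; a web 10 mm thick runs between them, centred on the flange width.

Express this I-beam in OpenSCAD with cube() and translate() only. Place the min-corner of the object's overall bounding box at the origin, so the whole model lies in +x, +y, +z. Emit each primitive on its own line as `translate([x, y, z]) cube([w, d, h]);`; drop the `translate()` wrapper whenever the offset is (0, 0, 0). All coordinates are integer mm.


cube([3864, 116, 21]);
translate([0, 53, 21]) cube([3864, 10, 457]);
translate([0, 0, 478]) cube([3864, 116, 21]);


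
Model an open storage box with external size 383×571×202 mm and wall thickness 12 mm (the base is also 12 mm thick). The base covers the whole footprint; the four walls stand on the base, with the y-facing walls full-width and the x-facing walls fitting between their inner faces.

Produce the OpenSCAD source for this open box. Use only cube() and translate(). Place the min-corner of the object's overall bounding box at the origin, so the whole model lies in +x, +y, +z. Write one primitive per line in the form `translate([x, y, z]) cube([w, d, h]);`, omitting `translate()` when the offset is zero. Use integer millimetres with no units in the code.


cube([383, 571, 12]);
translate([0, 0, 12]) cube([383, 12, 190]);
translate([0, 559, 12]) cube([383, 12, 190]);
translate([0, 12, 12]) cube([12, 547, 190]);
translate([371, 12, 12]) cube([12, 547, 190]);


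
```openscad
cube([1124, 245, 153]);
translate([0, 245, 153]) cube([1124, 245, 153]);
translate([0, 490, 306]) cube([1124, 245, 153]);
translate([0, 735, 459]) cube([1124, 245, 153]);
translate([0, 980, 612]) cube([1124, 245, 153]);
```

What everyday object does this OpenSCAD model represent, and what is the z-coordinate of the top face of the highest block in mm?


A staircase. The total rise is 765 mm.

5 identical blocks, each offset up and back from the previous — a staircase. Each step is 153 mm tall and there are 5 of them, so the total rise is 5 × 153 = 765 mm.


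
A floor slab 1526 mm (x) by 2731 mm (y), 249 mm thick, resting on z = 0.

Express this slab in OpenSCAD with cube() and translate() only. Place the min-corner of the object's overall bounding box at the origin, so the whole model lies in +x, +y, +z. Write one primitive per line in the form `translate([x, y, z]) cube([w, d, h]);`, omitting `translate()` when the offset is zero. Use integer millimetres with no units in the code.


cube([1526, 2731, 249]);


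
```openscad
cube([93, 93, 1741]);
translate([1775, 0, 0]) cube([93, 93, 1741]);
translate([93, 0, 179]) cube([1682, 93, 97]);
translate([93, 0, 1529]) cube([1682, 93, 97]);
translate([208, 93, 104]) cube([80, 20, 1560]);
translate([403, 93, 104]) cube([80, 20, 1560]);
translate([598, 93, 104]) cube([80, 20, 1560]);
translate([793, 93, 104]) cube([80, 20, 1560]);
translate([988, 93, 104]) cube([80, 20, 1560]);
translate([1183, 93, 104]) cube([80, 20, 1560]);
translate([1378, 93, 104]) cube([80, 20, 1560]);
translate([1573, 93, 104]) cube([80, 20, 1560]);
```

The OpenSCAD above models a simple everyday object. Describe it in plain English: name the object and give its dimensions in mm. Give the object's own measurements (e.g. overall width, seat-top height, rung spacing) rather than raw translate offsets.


A fence section. Two 93×93 mm posts, 1741 mm tall, stand on the floor with a clear span of 1682 mm between their inner faces. Two horizontal rails of 93×97 mm section span the gap between the posts with their undersides at z = 179 mm and z = 1529 mm, flush with the posts' −y face. 8 pickets, each 80 mm wide, 20 mm thick and 1560 mm tall, are fixed to the +y face of the rails with their bottoms at z = 104 mm, spaced across the span with a 115 mm gap after the −x post and between neighbouring pickets, with 122 mm left before the +x post.


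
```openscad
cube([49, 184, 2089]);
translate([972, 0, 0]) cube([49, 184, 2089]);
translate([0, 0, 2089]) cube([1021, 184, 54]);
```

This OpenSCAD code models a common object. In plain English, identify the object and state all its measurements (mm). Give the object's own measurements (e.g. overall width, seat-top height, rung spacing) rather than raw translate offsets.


A door frame. The clear opening is 923 mm wide and 2089 mm high. Two 49 mm wide jambs, 184 mm deep, stand either side of the opening from the floor to the top of the opening. A 54 mm thick head sits across the top of both jambs, spanning the full outside width of the frame.


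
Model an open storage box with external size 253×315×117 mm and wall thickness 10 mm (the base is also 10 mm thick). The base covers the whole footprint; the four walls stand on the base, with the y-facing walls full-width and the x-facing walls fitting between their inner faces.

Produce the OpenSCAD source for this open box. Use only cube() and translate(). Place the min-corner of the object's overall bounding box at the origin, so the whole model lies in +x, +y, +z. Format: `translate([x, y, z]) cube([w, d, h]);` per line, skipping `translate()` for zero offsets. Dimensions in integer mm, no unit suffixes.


cube([253, 315, 10]);
translate([0, 0, 10]) cube([253, 10, 107]);
translate([0, 305, 10]) cube([253, 10, 107]);
translate([0, 10, 10]) cube([10, 295, 107]);
translate([243, 10, 10]) cube([10, 295, 107]);


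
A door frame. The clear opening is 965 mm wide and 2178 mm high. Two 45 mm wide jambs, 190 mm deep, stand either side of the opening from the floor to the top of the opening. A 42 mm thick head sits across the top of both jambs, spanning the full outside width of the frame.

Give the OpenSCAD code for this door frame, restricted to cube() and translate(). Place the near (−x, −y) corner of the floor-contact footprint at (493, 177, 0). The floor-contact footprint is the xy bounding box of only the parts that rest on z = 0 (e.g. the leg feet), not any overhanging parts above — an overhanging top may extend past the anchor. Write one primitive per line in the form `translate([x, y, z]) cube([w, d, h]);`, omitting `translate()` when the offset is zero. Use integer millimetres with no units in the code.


translate([493, 177, 0]) cube([45, 190, 2178]);
translate([1503, 177, 0]) cube([45, 190, 2178]);
translate([493, 177, 2178]) cube([1055, 190, 42]);


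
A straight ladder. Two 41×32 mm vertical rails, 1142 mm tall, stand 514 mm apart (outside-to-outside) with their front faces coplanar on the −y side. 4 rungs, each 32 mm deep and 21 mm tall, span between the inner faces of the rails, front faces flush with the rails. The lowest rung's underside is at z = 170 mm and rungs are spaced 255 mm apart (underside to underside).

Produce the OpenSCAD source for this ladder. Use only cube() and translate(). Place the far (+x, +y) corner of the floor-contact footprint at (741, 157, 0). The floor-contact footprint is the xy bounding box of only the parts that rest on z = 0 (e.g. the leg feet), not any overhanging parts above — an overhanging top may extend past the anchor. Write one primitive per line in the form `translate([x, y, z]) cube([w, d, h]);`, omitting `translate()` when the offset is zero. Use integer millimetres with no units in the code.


// rung span = 514 - 2*41 = 432
// rung[k] z = 170 + k*255
translate([227, 125, 0]) cube([41, 32, 1142]);
translate([700, 125, 0]) cube([41, 32, 1142]);
translate([268, 125, 170]) cube([432, 32, 21]);
translate([268, 125, 425]) cube([432, 32, 21]);
translate([268, 125, 680]) cube([432, 32, 21]);
translate([268, 125, 935]) cube([432, 32, 21]);


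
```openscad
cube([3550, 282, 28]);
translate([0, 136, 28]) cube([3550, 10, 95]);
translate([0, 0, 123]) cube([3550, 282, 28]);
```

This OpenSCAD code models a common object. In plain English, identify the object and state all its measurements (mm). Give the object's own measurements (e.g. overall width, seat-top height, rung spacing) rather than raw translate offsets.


An I-beam lying along x, 3550 mm long. Overall section height 151 mm. Two flanges 282 mm wide (y) and 28 mm thick, one on the floor and one at the top; a web 10 mm thick runs between them, centred on the flange width.


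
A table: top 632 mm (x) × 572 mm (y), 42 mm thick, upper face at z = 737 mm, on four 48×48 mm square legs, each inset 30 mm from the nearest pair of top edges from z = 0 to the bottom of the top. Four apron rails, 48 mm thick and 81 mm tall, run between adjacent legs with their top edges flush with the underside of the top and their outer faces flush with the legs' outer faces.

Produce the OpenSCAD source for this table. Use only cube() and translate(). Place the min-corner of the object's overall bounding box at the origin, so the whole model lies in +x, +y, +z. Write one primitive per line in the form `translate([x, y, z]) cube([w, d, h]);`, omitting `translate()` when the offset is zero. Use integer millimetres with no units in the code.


// leg_h = 737 - 42 = 695
// apron z = 695 - 81 = 614
translate([0, 0, 695]) cube([632, 572, 42]);
translate([30, 30, 0]) cube([48, 48, 695]);
translate([554, 30, 0]) cube([48, 48, 695]);
translate([30, 494, 0]) cube([48, 48, 695]);
translate([554, 494, 0]) cube([48, 48, 695]);
translate([78, 30, 614]) cube([476, 48, 81]);
translate([78, 494, 614]) cube([476, 48, 81]);
translate([30, 78, 614]) cube([48, 416, 81]);
translate([554, 78, 614]) cube([48, 416, 81]);


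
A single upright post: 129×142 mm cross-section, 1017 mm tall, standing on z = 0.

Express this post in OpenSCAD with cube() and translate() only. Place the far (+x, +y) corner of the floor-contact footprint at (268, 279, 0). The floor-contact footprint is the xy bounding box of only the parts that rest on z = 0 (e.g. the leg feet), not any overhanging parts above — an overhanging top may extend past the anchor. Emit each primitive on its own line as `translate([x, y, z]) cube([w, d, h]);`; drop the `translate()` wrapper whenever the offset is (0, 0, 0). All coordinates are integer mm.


translate([139, 137, 0]) cube([129, 142, 1017]);


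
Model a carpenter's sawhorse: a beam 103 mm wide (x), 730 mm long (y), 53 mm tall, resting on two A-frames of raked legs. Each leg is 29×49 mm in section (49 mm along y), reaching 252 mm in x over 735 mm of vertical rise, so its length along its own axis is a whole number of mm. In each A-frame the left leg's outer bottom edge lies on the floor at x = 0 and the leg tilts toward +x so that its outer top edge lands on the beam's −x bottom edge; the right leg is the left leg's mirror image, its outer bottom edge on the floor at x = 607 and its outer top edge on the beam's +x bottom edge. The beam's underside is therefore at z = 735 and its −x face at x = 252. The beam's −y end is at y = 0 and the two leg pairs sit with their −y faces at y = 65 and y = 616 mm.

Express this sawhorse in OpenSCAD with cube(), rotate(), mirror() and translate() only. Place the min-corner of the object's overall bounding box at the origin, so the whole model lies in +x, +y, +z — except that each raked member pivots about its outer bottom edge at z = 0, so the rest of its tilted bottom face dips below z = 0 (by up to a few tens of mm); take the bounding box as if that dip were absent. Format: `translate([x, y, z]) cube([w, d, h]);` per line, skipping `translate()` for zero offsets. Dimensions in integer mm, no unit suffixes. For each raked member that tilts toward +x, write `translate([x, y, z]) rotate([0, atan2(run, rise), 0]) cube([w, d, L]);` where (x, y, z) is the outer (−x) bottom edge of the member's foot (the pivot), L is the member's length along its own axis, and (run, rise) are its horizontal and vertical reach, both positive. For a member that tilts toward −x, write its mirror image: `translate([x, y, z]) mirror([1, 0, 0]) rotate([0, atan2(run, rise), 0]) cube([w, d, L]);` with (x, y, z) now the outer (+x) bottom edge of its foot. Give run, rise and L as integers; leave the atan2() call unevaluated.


translate([252, 0, 735]) cube([103, 730, 53]);
translate([0, 65, 0]) rotate([0, atan2(252, 735), 0]) cube([29, 49, 777]);
translate([607, 65, 0]) mirror([1, 0, 0]) rotate([0, atan2(252, 735), 0]) cube([29, 49, 777]);
translate([0, 616, 0]) rotate([0, atan2(252, 735), 0]) cube([29, 49, 777]);
translate([607, 616, 0]) mirror([1, 0, 0]) rotate([0, atan2(252, 735), 0]) cube([29, 49, 777]);


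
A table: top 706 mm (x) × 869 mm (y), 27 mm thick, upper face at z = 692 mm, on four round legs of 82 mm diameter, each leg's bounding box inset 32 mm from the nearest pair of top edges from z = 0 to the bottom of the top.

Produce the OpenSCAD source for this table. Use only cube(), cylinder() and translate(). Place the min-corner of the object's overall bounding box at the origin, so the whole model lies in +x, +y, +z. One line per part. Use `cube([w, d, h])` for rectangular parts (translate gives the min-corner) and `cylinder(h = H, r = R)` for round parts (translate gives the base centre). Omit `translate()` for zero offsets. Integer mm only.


translate([0, 0, 665]) cube([706, 869, 27]);
translate([73, 73, 0]) cylinder(h = 665, r = 41);
translate([633, 73, 0]) cylinder(h = 665, r = 41);
translate([73, 796, 0]) cylinder(h = 665, r = 41);
translate([633, 796, 0]) cylinder(h = 665, r = 41);


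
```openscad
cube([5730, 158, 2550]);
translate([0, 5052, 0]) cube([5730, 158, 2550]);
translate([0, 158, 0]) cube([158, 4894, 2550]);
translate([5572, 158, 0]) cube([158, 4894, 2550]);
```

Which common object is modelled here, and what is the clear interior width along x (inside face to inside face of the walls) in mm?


A house (or room) frame. The interior width is 5414 mm.

Four 2550 mm walls enclosing a rectangle with no floor or roof — a room or house frame. Outside width is 5730 mm and wall thickness is 158 mm, so the interior width is 5730 − 2 × 158 = 5414 mm.


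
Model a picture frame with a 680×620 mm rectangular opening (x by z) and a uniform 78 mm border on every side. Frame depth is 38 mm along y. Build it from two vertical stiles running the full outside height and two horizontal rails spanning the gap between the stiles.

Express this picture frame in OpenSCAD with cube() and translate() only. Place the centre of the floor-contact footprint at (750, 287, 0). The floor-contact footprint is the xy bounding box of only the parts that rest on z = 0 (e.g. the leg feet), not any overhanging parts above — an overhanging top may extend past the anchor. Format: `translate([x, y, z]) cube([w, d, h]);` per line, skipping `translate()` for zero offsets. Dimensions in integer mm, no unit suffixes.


translate([332, 268, 0]) cube([78, 38, 776]);
translate([1090, 268, 0]) cube([78, 38, 776]);
translate([410, 268, 0]) cube([680, 38, 78]);
translate([410, 268, 698]) cube([680, 38, 78]);


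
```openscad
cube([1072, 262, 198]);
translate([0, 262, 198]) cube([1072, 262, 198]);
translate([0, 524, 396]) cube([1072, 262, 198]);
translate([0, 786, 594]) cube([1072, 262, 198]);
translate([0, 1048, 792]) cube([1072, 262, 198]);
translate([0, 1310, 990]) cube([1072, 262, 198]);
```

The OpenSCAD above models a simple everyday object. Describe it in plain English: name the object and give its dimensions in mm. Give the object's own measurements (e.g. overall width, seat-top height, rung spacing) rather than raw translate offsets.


A straight staircase of 6 solid steps. Each step is 1072 mm wide (x), 262 mm deep (y, the going) and 198 mm tall (the rise). The first step rests on the floor; each subsequent step sits one going further in +y and one rise higher in +z, directly behind and above the previous step with no overlap.


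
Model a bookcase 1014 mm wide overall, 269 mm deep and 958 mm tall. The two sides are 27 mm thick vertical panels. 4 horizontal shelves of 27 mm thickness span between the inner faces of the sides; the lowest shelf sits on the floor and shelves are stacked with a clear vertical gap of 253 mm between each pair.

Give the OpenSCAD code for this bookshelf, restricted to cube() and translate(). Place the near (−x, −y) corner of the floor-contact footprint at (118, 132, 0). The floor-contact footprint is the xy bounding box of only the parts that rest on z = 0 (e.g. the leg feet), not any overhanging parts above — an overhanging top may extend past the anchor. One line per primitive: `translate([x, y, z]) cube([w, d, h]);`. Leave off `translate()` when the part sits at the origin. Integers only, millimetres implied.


translate([118, 132, 0]) cube([27, 269, 958]);
translate([1105, 132, 0]) cube([27, 269, 958]);
translate([145, 132, 0]) cube([960, 269, 27]);
translate([145, 132, 280]) cube([960, 269, 27]);
translate([145, 132, 560]) cube([960, 269, 27]);
translate([145, 132, 840]) cube([960, 269, 27]);


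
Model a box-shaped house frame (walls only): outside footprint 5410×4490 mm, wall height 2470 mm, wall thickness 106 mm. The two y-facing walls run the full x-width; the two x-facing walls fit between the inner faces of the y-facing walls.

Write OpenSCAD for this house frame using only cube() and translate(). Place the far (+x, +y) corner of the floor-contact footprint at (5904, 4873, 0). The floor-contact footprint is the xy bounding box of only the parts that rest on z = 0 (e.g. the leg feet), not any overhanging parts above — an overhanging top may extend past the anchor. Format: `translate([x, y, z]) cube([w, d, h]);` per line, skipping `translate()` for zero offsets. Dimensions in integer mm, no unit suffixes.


translate([494, 383, 0]) cube([5410, 106, 2470]);
translate([494, 4767, 0]) cube([5410, 106, 2470]);
translate([494, 489, 0]) cube([106, 4278, 2470]);
translate([5798, 489, 0]) cube([106, 4278, 2470]);


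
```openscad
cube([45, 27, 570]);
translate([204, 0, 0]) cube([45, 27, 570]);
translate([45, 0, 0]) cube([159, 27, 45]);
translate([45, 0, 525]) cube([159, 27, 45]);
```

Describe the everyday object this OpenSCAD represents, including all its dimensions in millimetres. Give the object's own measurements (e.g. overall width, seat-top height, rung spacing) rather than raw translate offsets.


A rectangular picture frame lying in the x–z plane (depth along y). The opening is 159 mm wide (x) by 480 mm tall (z), surrounded by a border 45 mm wide on all four sides. The frame is 27 mm deep and is made of two full-height vertical stiles with two horizontal rails fitted between them.


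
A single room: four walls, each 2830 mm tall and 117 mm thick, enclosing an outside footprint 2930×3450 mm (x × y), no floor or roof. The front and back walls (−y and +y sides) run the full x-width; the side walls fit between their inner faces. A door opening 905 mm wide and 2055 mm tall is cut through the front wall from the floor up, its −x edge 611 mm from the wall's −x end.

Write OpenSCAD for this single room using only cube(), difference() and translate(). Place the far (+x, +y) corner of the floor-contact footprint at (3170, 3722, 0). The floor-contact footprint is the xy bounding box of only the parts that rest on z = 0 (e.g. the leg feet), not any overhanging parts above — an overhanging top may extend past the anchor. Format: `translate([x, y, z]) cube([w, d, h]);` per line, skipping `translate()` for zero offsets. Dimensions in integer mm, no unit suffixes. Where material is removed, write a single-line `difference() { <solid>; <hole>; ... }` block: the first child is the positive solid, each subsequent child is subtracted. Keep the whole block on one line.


difference() { translate([240, 272, 0]) cube([2930, 117, 2830]); translate([851, 272, 0]) cube([905, 117, 2055]); }
translate([240, 3605, 0]) cube([2930, 117, 2830]);
translate([240, 389, 0]) cube([117, 3216, 2830]);
translate([3053, 389, 0]) cube([117, 3216, 2830]);


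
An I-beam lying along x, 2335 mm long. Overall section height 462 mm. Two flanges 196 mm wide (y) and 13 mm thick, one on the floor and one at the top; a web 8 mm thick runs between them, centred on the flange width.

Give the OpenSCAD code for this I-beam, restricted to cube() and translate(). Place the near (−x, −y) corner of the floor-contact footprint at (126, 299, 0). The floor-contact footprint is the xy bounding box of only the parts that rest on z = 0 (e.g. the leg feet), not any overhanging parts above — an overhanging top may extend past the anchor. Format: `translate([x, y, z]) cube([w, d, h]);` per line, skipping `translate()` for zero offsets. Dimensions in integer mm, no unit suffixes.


translate([126, 299, 0]) cube([2335, 196, 13]);
translate([126, 393, 13]) cube([2335, 8, 436]);
translate([126, 299, 449]) cube([2335, 196, 13]);


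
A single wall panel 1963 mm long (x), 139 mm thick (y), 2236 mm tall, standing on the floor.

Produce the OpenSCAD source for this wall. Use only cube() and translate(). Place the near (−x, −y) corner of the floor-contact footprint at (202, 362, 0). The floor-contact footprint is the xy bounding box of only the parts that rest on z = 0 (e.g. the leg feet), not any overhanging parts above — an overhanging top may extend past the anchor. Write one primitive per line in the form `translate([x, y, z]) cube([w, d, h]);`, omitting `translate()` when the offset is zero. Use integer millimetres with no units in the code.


translate([202, 362, 0]) cube([1963, 139, 2236]);


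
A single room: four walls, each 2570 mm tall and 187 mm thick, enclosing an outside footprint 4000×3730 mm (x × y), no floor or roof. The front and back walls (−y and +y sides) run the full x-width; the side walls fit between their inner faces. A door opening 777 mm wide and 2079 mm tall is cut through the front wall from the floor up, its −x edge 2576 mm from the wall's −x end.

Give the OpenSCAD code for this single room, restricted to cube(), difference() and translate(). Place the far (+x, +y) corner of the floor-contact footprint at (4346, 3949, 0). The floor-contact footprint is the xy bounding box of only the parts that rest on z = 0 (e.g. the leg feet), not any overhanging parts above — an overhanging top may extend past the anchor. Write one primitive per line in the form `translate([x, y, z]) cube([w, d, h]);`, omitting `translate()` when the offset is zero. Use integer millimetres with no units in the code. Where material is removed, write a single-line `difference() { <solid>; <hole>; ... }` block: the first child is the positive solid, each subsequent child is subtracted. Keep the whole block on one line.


difference() { translate([346, 219, 0]) cube([4000, 187, 2570]); translate([2922, 219, 0]) cube([777, 187, 2079]); }
translate([346, 3762, 0]) cube([4000, 187, 2570]);
translate([346, 406, 0]) cube([187, 3356, 2570]);
translate([4159, 406, 0]) cube([187, 3356, 2570]);


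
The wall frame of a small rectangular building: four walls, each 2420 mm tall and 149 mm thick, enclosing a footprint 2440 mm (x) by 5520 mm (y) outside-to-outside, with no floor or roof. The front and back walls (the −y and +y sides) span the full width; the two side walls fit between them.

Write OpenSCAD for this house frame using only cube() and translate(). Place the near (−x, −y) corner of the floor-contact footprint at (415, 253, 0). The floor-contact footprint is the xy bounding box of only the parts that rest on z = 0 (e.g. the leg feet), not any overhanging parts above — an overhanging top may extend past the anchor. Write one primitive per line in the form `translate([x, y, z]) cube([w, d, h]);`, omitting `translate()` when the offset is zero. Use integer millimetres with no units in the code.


translate([415, 253, 0]) cube([2440, 149, 2420]);
translate([415, 5624, 0]) cube([2440, 149, 2420]);
translate([415, 402, 0]) cube([149, 5222, 2420]);
translate([2706, 402, 0]) cube([149, 5222, 2420]);


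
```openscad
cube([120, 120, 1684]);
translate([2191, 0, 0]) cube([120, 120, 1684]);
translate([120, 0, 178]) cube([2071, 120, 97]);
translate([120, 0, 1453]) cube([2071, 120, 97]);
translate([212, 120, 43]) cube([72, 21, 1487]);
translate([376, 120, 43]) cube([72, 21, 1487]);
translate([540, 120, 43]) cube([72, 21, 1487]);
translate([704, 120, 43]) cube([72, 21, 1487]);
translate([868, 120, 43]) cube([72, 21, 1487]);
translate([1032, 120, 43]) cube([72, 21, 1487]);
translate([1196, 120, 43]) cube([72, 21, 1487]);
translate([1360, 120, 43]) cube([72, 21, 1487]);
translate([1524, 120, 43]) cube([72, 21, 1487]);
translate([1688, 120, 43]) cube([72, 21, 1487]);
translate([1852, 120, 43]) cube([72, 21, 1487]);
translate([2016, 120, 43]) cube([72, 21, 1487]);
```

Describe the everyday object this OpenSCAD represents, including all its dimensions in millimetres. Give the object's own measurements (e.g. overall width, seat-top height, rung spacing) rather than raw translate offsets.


A fence section. Two 120×120 mm posts, 1684 mm tall, stand on the floor with a clear span of 2071 mm between their inner faces. Two horizontal rails of 120×97 mm section span the gap between the posts with their undersides at z = 178 mm and z = 1453 mm, flush with the posts' −y face. 12 pickets, each 72 mm wide, 21 mm thick and 1487 mm tall, are fixed to the +y face of the rails with their bottoms at z = 43 mm, spaced across the span with a 92 mm gap after the −x post and between neighbouring pickets, with 103 mm left before the +x post.


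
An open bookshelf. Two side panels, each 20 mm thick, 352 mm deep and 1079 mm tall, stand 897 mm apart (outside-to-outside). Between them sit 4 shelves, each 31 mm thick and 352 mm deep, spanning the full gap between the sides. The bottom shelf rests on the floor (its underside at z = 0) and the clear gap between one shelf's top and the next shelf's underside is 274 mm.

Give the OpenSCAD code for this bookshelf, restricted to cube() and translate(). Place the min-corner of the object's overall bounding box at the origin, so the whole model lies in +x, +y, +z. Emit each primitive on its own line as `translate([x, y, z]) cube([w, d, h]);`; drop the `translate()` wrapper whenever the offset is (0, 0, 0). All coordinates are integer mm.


cube([20, 352, 1079]);
translate([877, 0, 0]) cube([20, 352, 1079]);
translate([20, 0, 0]) cube([857, 352, 31]);
translate([20, 0, 305]) cube([857, 352, 31]);
translate([20, 0, 610]) cube([857, 352, 31]);
translate([20, 0, 915]) cube([857, 352, 31]);


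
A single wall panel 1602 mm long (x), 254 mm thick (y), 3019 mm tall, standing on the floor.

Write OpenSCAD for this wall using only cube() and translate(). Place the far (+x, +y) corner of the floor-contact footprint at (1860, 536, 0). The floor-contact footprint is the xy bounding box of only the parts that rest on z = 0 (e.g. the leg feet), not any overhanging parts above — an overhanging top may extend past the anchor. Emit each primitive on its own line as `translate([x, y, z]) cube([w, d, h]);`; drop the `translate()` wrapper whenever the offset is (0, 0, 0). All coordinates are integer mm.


translate([258, 282, 0]) cube([1602, 254, 3019]);


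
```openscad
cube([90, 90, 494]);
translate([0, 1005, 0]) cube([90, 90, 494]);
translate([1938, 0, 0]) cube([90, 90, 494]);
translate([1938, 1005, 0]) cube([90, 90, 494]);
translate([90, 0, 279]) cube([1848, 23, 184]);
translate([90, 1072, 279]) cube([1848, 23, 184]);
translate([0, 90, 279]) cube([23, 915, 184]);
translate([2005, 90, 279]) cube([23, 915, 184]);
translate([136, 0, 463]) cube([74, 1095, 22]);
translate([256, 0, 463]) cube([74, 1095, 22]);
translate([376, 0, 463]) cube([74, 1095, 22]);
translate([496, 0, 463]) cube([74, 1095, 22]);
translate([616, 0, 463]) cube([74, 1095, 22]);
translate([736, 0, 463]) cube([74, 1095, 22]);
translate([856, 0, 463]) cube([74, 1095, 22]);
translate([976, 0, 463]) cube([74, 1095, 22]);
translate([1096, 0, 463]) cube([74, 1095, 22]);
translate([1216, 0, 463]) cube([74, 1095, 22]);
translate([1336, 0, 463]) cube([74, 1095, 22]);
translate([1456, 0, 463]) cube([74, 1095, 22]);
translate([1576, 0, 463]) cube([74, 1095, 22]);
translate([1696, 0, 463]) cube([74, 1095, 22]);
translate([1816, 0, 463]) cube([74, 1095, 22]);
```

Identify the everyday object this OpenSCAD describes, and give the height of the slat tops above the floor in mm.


A bed frame. The slat-top height is 485 mm.

Four posts, four rails, and a row of slats — a bed frame. Slats sit on the rails at z = 279 + 184 = 463; with slat thickness 22, the top is 485 mm.


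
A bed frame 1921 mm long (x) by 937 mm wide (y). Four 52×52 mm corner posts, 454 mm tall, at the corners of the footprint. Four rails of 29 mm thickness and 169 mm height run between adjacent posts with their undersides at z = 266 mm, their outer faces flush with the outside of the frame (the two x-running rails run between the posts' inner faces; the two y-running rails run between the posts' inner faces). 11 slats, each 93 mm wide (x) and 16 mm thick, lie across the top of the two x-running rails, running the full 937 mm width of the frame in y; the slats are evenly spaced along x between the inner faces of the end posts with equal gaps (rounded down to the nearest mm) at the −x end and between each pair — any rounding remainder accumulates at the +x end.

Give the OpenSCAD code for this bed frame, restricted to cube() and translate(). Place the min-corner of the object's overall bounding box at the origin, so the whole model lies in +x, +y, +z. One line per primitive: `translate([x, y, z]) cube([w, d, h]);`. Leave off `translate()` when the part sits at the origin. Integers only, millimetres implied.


// slat z = rail_z + rail_h = 266 + 169 = 435
// slat gap = ⌊(1817 − 11·93) / 12⌋ = 66
cube([52, 52, 454]);
translate([0, 885, 0]) cube([52, 52, 454]);
translate([1869, 0, 0]) cube([52, 52, 454]);
translate([1869, 885, 0]) cube([52, 52, 454]);
translate([52, 0, 266]) cube([1817, 29, 169]);
translate([52, 908, 266]) cube([1817, 29, 169]);
translate([0, 52, 266]) cube([29, 833, 169]);
translate([1892, 52, 266]) cube([29, 833, 169]);
translate([118, 0, 435]) cube([93, 937, 16]);
translate([277, 0, 435]) cube([93, 937, 16]);
translate([436, 0, 435]) cube([93, 937, 16]);
translate([595, 0, 435]) cube([93, 937, 16]);
translate([754, 0, 435]) cube([93, 937, 16]);
translate([913, 0, 435]) cube([93, 937, 16]);
translate([1072, 0, 435]) cube([93, 937, 16]);
translate([1231, 0, 435]) cube([93, 937, 16]);
translate([1390, 0, 435]) cube([93, 937, 16]);
translate([1549, 0, 435]) cube([93, 937, 16]);
translate([1708, 0, 435]) cube([93, 937, 16]);


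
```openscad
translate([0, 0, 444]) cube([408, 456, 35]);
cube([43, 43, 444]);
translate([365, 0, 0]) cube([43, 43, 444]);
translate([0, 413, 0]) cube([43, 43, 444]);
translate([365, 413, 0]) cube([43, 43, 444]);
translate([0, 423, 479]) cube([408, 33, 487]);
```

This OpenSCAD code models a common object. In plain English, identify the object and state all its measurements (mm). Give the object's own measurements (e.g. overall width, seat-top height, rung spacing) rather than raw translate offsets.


A chair. The seat is a 408×456×35 mm slab with its top at z = 479 mm, on four 43×43 mm corner legs (flush with the seat edges, standing on z = 0). A flat backrest 33 mm thick, 487 mm tall, spans the full seat width and rises from the seat top along its +y edge, rear face flush with the rear of the seat.


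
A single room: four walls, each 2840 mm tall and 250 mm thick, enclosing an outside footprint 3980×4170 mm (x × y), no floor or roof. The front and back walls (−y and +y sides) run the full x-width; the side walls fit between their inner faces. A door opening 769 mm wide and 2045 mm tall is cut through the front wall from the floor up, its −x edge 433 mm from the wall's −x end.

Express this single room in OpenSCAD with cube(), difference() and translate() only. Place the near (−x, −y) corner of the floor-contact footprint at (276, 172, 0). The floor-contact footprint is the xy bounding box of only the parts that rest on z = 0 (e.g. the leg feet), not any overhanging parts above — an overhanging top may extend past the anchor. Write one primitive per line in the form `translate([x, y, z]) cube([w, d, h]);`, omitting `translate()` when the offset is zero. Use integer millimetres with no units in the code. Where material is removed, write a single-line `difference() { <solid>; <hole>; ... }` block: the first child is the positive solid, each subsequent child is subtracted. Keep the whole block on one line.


difference() { translate([276, 172, 0]) cube([3980, 250, 2840]); translate([709, 172, 0]) cube([769, 250, 2045]); }
translate([276, 4092, 0]) cube([3980, 250, 2840]);
translate([276, 422, 0]) cube([250, 3670, 2840]);
translate([4006, 422, 0]) cube([250, 3670, 2840]);


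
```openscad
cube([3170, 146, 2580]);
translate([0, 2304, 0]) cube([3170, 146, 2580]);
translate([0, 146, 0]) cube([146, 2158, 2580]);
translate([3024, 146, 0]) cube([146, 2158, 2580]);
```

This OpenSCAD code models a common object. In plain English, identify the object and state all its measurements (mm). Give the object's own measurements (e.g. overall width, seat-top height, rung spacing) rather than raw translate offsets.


The wall frame of a small rectangular building: four walls, each 2580 mm tall and 146 mm thick, enclosing a footprint 3170 mm (x) by 2450 mm (y) outside-to-outside, with no floor or roof. The front and back walls (the −y and +y sides) span the full width; the two side walls fit between them.


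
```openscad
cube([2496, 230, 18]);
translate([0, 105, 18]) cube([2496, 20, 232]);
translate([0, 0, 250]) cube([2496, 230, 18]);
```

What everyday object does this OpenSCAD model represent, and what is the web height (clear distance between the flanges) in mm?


An I-beam. The web height is 232 mm.

Two wide flanges with a thin centred web — an I-beam. Overall 268 mm minus two 18 mm flanges gives a web of 268 − 2·18 = 232 mm.


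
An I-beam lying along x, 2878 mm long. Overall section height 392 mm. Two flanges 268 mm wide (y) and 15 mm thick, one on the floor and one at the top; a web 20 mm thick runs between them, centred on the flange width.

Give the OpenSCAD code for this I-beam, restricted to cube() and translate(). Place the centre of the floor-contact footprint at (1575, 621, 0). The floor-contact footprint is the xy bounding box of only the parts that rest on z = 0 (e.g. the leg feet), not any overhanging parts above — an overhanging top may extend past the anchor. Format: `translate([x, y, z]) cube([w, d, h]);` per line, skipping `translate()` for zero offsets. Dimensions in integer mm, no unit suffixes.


translate([136, 487, 0]) cube([2878, 268, 15]);
translate([136, 611, 15]) cube([2878, 20, 362]);
translate([136, 487, 377]) cube([2878, 268, 15]);


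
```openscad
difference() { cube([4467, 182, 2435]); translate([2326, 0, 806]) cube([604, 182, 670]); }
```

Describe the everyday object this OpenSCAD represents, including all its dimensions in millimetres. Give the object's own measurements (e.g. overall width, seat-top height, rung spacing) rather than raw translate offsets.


A wall 4467 mm long (x), 182 mm thick (y), 2435 mm tall, with a rectangular window opening cut through it. The opening is 604 mm wide and 670 mm tall; its sill is at z = 806 mm and its near (−x) edge is 2326 mm from the wall's −x end. The opening passes through the full wall thickness.


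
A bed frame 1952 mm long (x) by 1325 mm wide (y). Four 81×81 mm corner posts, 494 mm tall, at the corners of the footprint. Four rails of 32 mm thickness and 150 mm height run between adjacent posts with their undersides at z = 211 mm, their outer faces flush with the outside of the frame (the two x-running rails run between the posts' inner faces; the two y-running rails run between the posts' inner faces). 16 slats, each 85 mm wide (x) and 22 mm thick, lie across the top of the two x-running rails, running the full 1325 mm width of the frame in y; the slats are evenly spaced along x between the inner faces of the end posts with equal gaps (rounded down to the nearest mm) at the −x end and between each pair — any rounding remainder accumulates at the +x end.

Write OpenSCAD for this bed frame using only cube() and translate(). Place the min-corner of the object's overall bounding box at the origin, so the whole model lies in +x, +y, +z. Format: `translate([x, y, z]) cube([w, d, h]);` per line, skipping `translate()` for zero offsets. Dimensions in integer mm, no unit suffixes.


// slat z = rail_z + rail_h = 211 + 150 = 361
// slat gap = ⌊(1790 − 16·85) / 17⌋ = 25
cube([81, 81, 494]);
translate([0, 1244, 0]) cube([81, 81, 494]);
translate([1871, 0, 0]) cube([81, 81, 494]);
translate([1871, 1244, 0]) cube([81, 81, 494]);
translate([81, 0, 211]) cube([1790, 32, 150]);
translate([81, 1293, 211]) cube([1790, 32, 150]);
translate([0, 81, 211]) cube([32, 1163, 150]);
translate([1920, 81, 211]) cube([32, 1163, 150]);
translate([106, 0, 361]) cube([85, 1325, 22]);
translate([216, 0, 361]) cube([85, 1325, 22]);
translate([326, 0, 361]) cube([85, 1325, 22]);
translate([436, 0, 361]) cube([85, 1325, 22]);
translate([546, 0, 361]) cube([85, 1325, 22]);
translate([656, 0, 361]) cube([85, 1325, 22]);
translate([766, 0, 361]) cube([85, 1325, 22]);
translate([876, 0, 361]) cube([85, 1325, 22]);
translate([986, 0, 361]) cube([85, 1325, 22]);
translate([1096, 0, 361]) cube([85, 1325, 22]);
translate([1206, 0, 361]) cube([85, 1325, 22]);
translate([1316, 0, 361]) cube([85, 1325, 22]);
translate([1426, 0, 361]) cube([85, 1325, 22]);
translate([1536, 0, 361]) cube([85, 1325, 22]);
translate([1646, 0, 361]) cube([85, 1325, 22]);
translate([1756, 0, 361]) cube([85, 1325, 22]);


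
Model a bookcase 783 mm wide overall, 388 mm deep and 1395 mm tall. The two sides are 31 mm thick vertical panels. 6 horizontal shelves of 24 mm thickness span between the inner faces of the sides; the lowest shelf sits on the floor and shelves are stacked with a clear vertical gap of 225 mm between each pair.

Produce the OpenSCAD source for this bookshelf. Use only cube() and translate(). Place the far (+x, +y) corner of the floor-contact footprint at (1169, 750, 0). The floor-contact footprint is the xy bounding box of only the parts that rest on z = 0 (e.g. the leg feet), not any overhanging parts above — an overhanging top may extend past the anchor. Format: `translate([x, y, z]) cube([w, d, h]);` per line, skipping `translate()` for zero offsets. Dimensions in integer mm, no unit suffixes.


translate([386, 362, 0]) cube([31, 388, 1395]);
translate([1138, 362, 0]) cube([31, 388, 1395]);
translate([417, 362, 0]) cube([721, 388, 24]);
translate([417, 362, 249]) cube([721, 388, 24]);
translate([417, 362, 498]) cube([721, 388, 24]);
translate([417, 362, 747]) cube([721, 388, 24]);
translate([417, 362, 996]) cube([721, 388, 24]);
translate([417, 362, 1245]) cube([721, 388, 24]);


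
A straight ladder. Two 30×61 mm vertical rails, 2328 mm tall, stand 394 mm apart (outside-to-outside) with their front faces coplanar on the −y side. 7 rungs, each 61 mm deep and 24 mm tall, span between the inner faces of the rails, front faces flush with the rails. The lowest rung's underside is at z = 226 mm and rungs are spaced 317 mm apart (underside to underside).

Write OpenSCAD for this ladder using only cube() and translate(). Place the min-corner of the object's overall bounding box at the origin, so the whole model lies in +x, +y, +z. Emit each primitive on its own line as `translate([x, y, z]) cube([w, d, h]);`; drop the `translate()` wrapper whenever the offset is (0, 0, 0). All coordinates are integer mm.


cube([30, 61, 2328]);
translate([364, 0, 0]) cube([30, 61, 2328]);
translate([30, 0, 226]) cube([334, 61, 24]);
translate([30, 0, 543]) cube([334, 61, 24]);
translate([30, 0, 860]) cube([334, 61, 24]);
translate([30, 0, 1177]) cube([334, 61, 24]);
translate([30, 0, 1494]) cube([334, 61, 24]);
translate([30, 0, 1811]) cube([334, 61, 24]);
translate([30, 0, 2128]) cube([334, 61, 24]);
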